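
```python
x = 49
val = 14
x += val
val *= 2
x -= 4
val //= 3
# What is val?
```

Trace:
`x = 49` → x = 49
`val = 14` → val = 14
`x += val` → x = 63
`val *= 2` → val = 28
`x -= 4` → x = 59
`val //= 3` → val = 9
So val = 9

Answer: 9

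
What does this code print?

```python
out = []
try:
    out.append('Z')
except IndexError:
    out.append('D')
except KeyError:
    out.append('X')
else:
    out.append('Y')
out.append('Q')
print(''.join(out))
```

Execution trace: 'Z' (try body, no exception) → 'Y' (else) → 'Q' (after the try/except). Output: ZYQ

Answer: ZYQ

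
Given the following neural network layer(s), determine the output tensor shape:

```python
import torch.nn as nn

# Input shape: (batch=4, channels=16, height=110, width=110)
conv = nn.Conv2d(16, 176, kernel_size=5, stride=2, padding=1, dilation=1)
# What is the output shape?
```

Input: (4, 16, 110, 110) -> Output: (4, 176, 54, 54)

Answer: (4, 176, 54, 54)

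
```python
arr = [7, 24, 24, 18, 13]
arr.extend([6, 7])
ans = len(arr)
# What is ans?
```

Trace:
`arr = [7, 24, 24, 18, 13]` → arr = [7, 24, 24, 18, 13]
`arr.extend([6, 7])` → arr = [7, 24, 24, 18, 13, 6, 7]
`ans = len(arr)` → ans = 7
So ans = 7

Answer: 7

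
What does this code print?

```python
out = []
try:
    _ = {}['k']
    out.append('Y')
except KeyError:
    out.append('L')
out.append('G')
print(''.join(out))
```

Execution trace: 'L' (except KeyError) → 'G' (after the try/except). Output: LG

Answer: LG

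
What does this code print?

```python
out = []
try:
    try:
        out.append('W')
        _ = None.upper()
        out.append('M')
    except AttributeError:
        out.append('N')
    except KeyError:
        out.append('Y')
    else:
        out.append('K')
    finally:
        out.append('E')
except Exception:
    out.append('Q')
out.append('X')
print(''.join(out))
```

Execution trace: 'W' (inner try body) → 'N' (inner except AttributeError) → 'E' (inner finally) → 'X' (after the try/except). Output: WNEX

Answer: WNEX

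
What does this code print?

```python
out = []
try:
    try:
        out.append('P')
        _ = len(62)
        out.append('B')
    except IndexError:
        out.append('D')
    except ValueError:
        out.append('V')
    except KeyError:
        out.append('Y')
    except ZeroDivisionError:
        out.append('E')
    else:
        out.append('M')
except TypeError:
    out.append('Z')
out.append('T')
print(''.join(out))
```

Execution trace: 'P' (try body) → 'Z' (outer except TypeError) → 'T' (after the try/except). Output: PZT

Answer: PZT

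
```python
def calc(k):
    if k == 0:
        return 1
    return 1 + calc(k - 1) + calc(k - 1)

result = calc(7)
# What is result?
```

calc(k) = 1 + 2·calc(k-1), calc(0)=1. Closed form: (1+1)·2^7 - 1 = 255.

Answer: 255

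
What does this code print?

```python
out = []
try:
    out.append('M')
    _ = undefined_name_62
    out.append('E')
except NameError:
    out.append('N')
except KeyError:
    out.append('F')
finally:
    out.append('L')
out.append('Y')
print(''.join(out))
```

Execution trace: 'M' (try body) → 'N' (except NameError) → 'L' (finally) → 'Y' (after the try/except). Output: MNLY

Answer: MNLY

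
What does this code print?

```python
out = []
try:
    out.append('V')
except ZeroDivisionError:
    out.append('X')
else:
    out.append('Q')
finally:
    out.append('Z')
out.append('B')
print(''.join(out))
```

Execution trace: 'V' (try body, no exception) → 'Q' (else) → 'Z' (finally) → 'B' (after the try/except). Output: VQZB

Answer: VQZB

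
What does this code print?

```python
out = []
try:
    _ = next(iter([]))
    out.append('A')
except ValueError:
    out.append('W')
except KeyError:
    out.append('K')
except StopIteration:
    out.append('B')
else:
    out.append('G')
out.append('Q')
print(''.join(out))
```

Execution trace: 'B' (except StopIteration) → 'Q' (after the try/except). Output: BQ

Answer: BQ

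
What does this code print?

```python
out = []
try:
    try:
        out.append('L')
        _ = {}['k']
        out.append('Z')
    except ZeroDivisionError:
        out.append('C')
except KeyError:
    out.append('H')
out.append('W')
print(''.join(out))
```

Execution trace: 'L' (try body) → 'H' (outer except KeyError) → 'W' (after the try/except). Output: LHW

Answer: LHW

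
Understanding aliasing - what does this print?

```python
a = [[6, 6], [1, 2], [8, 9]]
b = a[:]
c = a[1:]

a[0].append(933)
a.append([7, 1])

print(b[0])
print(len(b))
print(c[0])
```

Key concept: slice with nested mutation.
Step by step:
`a = [[6, 6], [1, 2], [8, 9]]` → a = [[6, 6], [1, 2], [8, 9]]
`b = a[:]` → b = [[6, 6], [1, 2], [8, 9]]
`c = a[1:]` → c = [[1, 2], [8, 9]]
`a[0].append(933)` → a = [[6, 6, 933], [1, 2], [8, 9]]; b = [[6, 6, 933], [1, 2], [8, 9]]
`a.append([7, 1])` → a = [[6, 6, 933], [1, 2], [8, 9], [7, 1]]
`print(b[0])` → prints [6, 6, 933]
`print(len(b))` → prints 3
`print(c[0])` → prints [1, 2]

Answer:
[6, 6, 933]
3
[1, 2]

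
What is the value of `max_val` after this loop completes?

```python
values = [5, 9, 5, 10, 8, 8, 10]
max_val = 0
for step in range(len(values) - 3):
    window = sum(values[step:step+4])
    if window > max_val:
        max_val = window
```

Max sum of 4-element window in [5, 9, 5, 10, 8, 8, 10]
`max_val` takes the values: 0 → 29 → 32 → 36

Answer: 36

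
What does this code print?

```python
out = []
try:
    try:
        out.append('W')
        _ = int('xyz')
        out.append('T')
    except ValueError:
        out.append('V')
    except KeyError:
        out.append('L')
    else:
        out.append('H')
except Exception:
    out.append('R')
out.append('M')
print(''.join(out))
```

Execution trace: 'W' (inner try body) → 'V' (inner except ValueError) → 'M' (after the try/except). Output: WVM

Answer: WVM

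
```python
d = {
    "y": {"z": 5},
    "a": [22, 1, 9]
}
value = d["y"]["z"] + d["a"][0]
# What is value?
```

Trace:
`d = { ...` → d = {'y': {'z': 5}, 'a': [22, 1, 9]}
`value = d["y"]["z"] + d["a"][0]` → value = 27
So value = 27

Answer: 27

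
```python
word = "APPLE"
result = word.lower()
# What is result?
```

Trace:
`word = "APPLE"` → word = 'APPLE'
`result = word.lower()` → result = 'apple'
So result = 'apple'

Answer: 'apple'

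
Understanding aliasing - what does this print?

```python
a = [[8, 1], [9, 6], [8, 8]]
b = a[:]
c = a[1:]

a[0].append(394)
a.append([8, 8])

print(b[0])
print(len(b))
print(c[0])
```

Key concept: slice with nested mutation.
Step by step:
`a = [[8, 1], [9, 6], [8, 8]]` → a = [[8, 1], [9, 6], [8, 8]]
`b = a[:]` → b = [[8, 1], [9, 6], [8, 8]]
`c = a[1:]` → c = [[9, 6], [8, 8]]
`a[0].append(394)` → a = [[8, 1, 394], [9, 6], [8, 8]]; b = [[8, 1, 394], [9, 6], [8, 8]]
`a.append([8, 8])` → a = [[8, 1, 394], [9, 6], [8, 8], [8, 8]]
`print(b[0])` → prints [8, 1, 394]
`print(len(b))` → prints 3
`print(c[0])` → prints [9, 6]

Answer:
[8, 1, 394]
3
[9, 6]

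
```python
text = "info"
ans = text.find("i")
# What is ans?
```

Trace:
`text = "info"` → text = 'info'
`ans = text.find("i")` → ans = 0
So ans = 0

Answer: 0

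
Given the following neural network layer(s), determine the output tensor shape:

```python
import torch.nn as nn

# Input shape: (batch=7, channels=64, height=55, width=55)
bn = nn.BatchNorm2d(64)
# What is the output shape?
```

Input: (7, 64, 55, 55) -> Output: (7, 64, 55, 55)

Answer: (7, 64, 55, 55)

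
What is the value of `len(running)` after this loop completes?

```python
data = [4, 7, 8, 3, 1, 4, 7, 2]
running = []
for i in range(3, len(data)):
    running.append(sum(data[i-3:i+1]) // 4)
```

Number of 4-element averages
`running` takes the values: [] → [5] → [5, 4] → [5, 4, 4] → [5, 4, 4, 3] → [5, 4, 4, 3, 3]
So `len(running)` = 5

Answer: 5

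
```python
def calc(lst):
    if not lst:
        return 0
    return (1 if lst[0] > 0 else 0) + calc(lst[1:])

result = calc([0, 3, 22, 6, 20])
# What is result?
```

Count of positive elements in [0, 3, 22, 6, 20] = 4

Answer: 4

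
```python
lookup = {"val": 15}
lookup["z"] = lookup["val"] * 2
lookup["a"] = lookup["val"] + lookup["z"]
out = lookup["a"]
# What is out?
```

Trace:
`lookup = {"val": 15}` → lookup = {'val': 15}
`lookup["z"] = lookup["val"] * 2` → lookup = {'val': 15, 'z': 30}
`lookup["a"] = lookup["val"] + lookup["z"]` → lookup = {'val': 15, 'z': 30, 'a': 45}
`out = lookup["a"]` → out = 45
So out = 45

Answer: 45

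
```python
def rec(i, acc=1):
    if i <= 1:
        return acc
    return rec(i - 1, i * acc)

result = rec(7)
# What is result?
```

Accumulator trace (n, acc): (7, 1) -> (6, 7) -> (5, 42) -> (4, 210) -> (3, 840) -> (2, 2520) -> (1, 5040) -> return 5040

Answer: 5040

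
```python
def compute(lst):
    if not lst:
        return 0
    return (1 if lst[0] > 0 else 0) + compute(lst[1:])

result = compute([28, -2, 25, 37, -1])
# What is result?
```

Count of positive elements in [28, -2, 25, 37, -1] = 3

Answer: 3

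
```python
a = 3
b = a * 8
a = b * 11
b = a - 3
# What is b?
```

Trace:
`a = 3` → a = 3
`b = a * 8` → b = 24
`a = b * 11` → a = 264
`b = a - 3` → b = 261
So b = 261

Answer: 261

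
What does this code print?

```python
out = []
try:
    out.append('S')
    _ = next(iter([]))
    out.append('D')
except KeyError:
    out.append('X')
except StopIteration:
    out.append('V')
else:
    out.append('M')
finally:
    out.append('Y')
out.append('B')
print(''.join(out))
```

Execution trace: 'S' (try body) → 'V' (except StopIteration) → 'Y' (finally) → 'B' (after the try/except). Output: SVYB

Answer: SVYB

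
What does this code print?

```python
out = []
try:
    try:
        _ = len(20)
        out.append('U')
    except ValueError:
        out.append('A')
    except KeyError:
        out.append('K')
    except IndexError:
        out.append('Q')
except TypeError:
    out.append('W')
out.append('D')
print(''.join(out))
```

Execution trace: 'W' (outer except TypeError) → 'D' (after the try/except). Output: WD

Answer: WD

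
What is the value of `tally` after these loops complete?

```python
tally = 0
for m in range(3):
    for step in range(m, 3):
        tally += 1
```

Upper triangle: 3 + 2 + ... + 1
`tally` takes the values: 0 → 1 → 2 → 3 → 4 → 5 → 6

Answer: 6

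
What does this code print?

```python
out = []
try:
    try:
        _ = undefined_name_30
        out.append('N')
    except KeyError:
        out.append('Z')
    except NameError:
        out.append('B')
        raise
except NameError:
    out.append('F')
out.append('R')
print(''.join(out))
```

Execution trace: 'B' (inner except NameError) → 'F' (outer except NameError) → 'R' (after the try/except). Output: BFR

Answer: BFR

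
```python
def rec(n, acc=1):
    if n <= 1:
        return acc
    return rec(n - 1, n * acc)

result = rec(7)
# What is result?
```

Accumulator trace (n, acc): (7, 1) -> (6, 7) -> (5, 42) -> (4, 210) -> (3, 840) -> (2, 2520) -> (1, 5040) -> return 5040

Answer: 5040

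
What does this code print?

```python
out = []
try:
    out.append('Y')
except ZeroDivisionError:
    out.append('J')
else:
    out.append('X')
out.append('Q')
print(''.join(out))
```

Execution trace: 'Y' (try body, no exception) → 'X' (else) → 'Q' (after the try/except). Output: YXQ

Answer: YXQ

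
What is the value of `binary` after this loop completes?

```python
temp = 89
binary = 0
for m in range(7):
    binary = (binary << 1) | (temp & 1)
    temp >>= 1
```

Reverse lowest 7 bits of 89
`binary` takes the values: 0 → 1 → 2 → 4 → 9 → 19 → 38 → 77

Answer: 77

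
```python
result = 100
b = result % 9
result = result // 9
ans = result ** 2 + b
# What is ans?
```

Trace:
`result = 100` → result = 100
`b = result % 9` → b = 1
`result = result // 9` → result = 11
`ans = result ** 2 + b` → ans = 122
So ans = 122

Answer: 122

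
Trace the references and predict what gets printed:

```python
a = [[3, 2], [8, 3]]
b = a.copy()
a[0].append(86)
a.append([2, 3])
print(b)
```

Key concept: shallow copy with nested lists.
Step by step:
`a = [[3, 2], [8, 3]]` → a = [[3, 2], [8, 3]]
`b = a.copy()` → b = [[3, 2], [8, 3]]
`a[0].append(86)` → a = [[3, 2, 86], [8, 3]]; b = [[3, 2, 86], [8, 3]]
`a.append([2, 3])` → a = [[3, 2, 86], [8, 3], [2, 3]]
`print(b)` → prints [[3, 2, 86], [8, 3]]

Answer: [[3, 2, 86], [8, 3]]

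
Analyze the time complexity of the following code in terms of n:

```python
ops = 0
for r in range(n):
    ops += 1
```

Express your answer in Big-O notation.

Each loop level contributes: n. Multiplying the contributions gives O(n).

Answer: O(n)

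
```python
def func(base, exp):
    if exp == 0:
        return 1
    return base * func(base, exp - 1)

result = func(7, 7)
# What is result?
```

func(7, 7) = 7 * 7 * 7 * 7 * 7 * 7 * 7 = 823543

Answer: 823543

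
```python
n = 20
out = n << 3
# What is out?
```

Trace:
`n = 20` → n = 20
`out = n << 3` → out = 160
So out = 160

Answer: 160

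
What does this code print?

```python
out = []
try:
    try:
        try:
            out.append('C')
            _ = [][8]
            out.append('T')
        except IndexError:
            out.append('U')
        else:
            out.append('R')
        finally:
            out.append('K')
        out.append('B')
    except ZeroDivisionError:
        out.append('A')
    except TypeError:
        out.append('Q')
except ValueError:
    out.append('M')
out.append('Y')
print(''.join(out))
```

Execution trace: 'C' (inner try body) → 'U' (inner except IndexError) → 'K' (inner finally) → 'B' (try body, no exception) → 'Y' (after the try/except). Output: CUKBY

Answer: CUKBY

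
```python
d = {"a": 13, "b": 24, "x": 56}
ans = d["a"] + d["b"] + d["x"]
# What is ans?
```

Trace:
`d = {"a": 13, "b": 24, "x": 56}` → d = {'a': 13, 'b': 24, 'x': 56}
`ans = d["a"] + d["b"] + d["x"]` → ans = 93
So ans = 93

Answer: 93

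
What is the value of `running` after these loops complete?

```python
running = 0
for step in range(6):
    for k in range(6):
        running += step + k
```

Sum of all step+k for step,k in 6x6
`running` takes the values: 0 → 1 → 3 → 6 → 10 → 15 → 16 → 18 → 21 → 25 → 30 → 36 → 38 → 41 → 45 → 50 → 56 → 63 → 66 → 70 → 75 → 81 → 88 → 96 → 100 → 105 → 111 → 118 → 126 → 135 → 140 → 146 → 153 → 161 → 170 → 180

Answer: 180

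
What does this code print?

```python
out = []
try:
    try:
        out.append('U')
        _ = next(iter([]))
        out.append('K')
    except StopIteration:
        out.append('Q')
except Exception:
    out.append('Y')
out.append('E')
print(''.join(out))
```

Execution trace: 'U' (inner try body) → 'Q' (inner except StopIteration) → 'E' (after the try/except). Output: UQE

Answer: UQE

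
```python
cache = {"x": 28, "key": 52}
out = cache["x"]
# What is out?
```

Trace:
`cache = {"x": 28, "key": 52}` → cache = {'x': 28, 'key': 52}
`out = cache["x"]` → out = 28
So out = 28

Answer: 28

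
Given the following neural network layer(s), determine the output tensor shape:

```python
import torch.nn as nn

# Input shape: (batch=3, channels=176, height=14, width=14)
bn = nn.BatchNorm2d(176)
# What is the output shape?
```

Input: (3, 176, 14, 14) -> Output: (3, 176, 14, 14)

Answer: (3, 176, 14, 14)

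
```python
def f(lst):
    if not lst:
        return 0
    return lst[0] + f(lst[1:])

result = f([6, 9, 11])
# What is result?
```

6 + 9 + 11 + 0 = 26

Answer: 26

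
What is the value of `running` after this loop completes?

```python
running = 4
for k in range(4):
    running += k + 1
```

Start at 4, add 1 to 4 = 14
`running` takes the values: 4 → 5 → 7 → 10 → 14

Answer: 14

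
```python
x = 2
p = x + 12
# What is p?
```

Trace:
`x = 2` → x = 2
`p = x + 12` → p = 14
So p = 14

Answer: 14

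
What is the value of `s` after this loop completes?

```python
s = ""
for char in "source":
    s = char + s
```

Reverse 'source'
`s` takes the values: "" → "s" → "os" → "uos" → "ruos" → "cruos" → "ecruos"

Answer: "ecruos"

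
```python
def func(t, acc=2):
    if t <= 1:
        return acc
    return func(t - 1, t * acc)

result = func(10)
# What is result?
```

Accumulator trace (n, acc): (10, 2) -> (9, 20) -> (8, 180) -> (7, 1440) -> (6, 10080) -> (5, 60480) -> (4, 302400) -> (3, 1209600) -> (2, 3628800) -> (1, 7257600) -> return 7257600

Answer: 7257600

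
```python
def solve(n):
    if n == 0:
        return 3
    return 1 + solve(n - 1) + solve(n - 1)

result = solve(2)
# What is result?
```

solve(n) = 1 + 2·solve(n-1), solve(0)=3. Closed form: (3+1)·2^2 - 1 = 15.

Answer: 15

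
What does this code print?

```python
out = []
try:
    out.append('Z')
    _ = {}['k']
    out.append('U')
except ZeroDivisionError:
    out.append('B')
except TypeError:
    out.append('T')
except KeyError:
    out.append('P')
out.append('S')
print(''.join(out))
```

Execution trace: 'Z' (try body) → 'P' (except KeyError) → 'S' (after the try/except). Output: ZPS

Answer: ZPS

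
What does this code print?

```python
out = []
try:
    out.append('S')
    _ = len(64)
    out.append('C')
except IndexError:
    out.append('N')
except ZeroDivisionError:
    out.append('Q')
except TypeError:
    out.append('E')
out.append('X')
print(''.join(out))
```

Execution trace: 'S' (try body) → 'E' (except TypeError) → 'X' (after the try/except). Output: SEX

Answer: SEX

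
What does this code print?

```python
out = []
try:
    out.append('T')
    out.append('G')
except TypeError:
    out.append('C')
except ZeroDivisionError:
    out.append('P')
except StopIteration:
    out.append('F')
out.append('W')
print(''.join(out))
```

Execution trace: 'T' (try body) → 'G' (try body, no exception) → 'W' (after the try/except). Output: TGW

Answer: TGW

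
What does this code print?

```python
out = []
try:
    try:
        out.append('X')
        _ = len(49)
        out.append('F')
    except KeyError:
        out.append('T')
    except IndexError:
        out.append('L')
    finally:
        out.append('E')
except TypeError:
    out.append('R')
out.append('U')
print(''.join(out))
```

Execution trace: 'X' (inner try body) → 'E' (inner finally) → 'R' (outer except TypeError) → 'U' (after the try/except). Output: XERU

Answer: XERU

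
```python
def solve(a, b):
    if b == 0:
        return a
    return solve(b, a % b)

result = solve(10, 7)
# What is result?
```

solve(10, 7) -> solve(7, 3) -> solve(3, 1) -> solve(1, 0) -> 1

Answer: 1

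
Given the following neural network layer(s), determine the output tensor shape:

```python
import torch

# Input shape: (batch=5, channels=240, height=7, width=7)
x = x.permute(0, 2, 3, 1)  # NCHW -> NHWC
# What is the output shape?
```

Input: (5, 240, 7, 7) -> Output: (5, 7, 7, 240)

Answer: (5, 7, 7, 240)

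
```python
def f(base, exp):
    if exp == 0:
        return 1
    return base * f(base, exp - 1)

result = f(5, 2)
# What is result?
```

f(5, 2) = 5 * 5 = 25

Answer: 25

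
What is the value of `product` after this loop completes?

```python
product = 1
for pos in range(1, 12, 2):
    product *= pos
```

Product of 1, 3, 5, ... up to 11
`product` takes the values: 1 → 3 → 15 → 105 → 945 → 10395

Answer: 10395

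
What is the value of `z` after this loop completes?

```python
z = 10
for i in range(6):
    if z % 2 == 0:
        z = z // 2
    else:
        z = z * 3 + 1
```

Collatz-style transformation from 10
`z` takes the values: 10 → 5 → 16 → 8 → 4 → 2 → 1

Answer: 1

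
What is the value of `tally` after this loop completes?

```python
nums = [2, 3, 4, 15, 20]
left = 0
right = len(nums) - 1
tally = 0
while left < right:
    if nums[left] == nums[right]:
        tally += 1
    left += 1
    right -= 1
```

Count matching pairs from ends
`tally` takes the values: 0

Answer: 0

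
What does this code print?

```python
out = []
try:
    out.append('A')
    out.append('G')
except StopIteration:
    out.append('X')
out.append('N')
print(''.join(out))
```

Execution trace: 'A' (try body) → 'G' (try body, no exception) → 'N' (after the try/except). Output: AGN

Answer: AGN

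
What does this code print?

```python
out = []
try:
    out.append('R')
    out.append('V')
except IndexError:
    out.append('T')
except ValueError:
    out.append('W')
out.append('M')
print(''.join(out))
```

Execution trace: 'R' (try body) → 'V' (try body, no exception) → 'M' (after the try/except). Output: RVM

Answer: RVM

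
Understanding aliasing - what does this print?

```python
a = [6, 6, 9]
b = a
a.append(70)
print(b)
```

Key concept: basic list aliasing.
Step by step:
`a = [6, 6, 9]` → a = [6, 6, 9]
`b = a` → b = [6, 6, 9] (same object as a)
`a.append(70)` → a = [6, 6, 9, 70] (same object as b); b = [6, 6, 9, 70] (same object as a)
`print(b)` → prints [6, 6, 9, 70]

Answer: [6, 6, 9, 70]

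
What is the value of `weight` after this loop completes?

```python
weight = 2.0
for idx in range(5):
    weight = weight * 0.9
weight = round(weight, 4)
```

Exponential decay: 2.0 * 0.9^5
`weight` takes the values: 2.0 → 1.8 → 1.62 → 1.458 → 1.3122 → 1.18098 → 1.181

Answer: 1.181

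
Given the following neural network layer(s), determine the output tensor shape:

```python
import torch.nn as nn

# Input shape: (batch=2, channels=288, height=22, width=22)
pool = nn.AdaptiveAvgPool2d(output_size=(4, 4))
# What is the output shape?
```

Input: (2, 288, 22, 22) -> Output: (2, 288, 4, 4)

Answer: (2, 288, 4, 4)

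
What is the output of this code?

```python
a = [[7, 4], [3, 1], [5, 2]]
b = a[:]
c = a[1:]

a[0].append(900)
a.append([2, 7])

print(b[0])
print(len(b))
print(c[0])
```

Key concept: slice with nested mutation.
Step by step:
`a = [[7, 4], [3, 1], [5, 2]]` → a = [[7, 4], [3, 1], [5, 2]]
`b = a[:]` → b = [[7, 4], [3, 1], [5, 2]]
`c = a[1:]` → c = [[3, 1], [5, 2]]
`a[0].append(900)` → a = [[7, 4, 900], [3, 1], [5, 2]]; b = [[7, 4, 900], [3, 1], [5, 2]]
`a.append([2, 7])` → a = [[7, 4, 900], [3, 1], [5, 2], [2, 7]]
`print(b[0])` → prints [7, 4, 900]
`print(len(b))` → prints 3
`print(c[0])` → prints [3, 1]

Answer:
[7, 4, 900]
3
[3, 1]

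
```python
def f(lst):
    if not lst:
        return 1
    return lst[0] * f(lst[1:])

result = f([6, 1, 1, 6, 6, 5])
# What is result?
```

Product over [6, 1, 1, 6, 6, 5] = 6 * 1 * 1 * 6 * 6 * 5 = 1080

Answer: 1080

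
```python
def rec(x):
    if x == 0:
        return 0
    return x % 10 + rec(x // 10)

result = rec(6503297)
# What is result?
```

Sum of digits of 6503297: 7 + 9 + 2 + 3 + 0 + 5 + 6 = 32

Answer: 32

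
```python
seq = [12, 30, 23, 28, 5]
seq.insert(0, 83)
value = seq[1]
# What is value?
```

Trace:
`seq = [12, 30, 23, 28, 5]` → seq = [12, 30, 23, 28, 5]
`seq.insert(0, 83)` → seq = [83, 12, 30, 23, 28, 5]
`value = seq[1]` → value = 12
So value = 12

Answer: 12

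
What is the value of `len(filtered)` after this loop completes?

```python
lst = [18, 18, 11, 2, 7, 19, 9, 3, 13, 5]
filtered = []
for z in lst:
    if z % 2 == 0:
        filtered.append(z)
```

Count even numbers in [18, 18, 11, 2, 7, 19, 9, 3, 13, 5]
`filtered` takes the values: [] → [18] → [18, 18] → [18, 18, 2]
So `len(filtered)` = 3

Answer: 3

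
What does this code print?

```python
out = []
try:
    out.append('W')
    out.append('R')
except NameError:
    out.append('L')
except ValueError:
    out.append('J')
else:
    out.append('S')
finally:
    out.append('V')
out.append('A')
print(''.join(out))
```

Execution trace: 'W' (try body) → 'R' (try body, no exception) → 'S' (else) → 'V' (finally) → 'A' (after the try/except). Output: WRSVA

Answer: WRSVA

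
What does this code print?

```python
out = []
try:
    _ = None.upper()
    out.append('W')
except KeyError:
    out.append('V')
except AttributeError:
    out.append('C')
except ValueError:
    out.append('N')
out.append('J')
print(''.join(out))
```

Execution trace: 'C' (except AttributeError) → 'J' (after the try/except). Output: CJ

Answer: CJ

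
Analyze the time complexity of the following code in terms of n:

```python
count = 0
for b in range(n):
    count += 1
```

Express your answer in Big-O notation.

Each loop level contributes: n. Multiplying the contributions gives O(n).

Answer: O(n)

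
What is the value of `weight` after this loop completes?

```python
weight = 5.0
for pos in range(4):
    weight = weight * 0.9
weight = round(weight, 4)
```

Exponential decay: 5.0 * 0.9^4
`weight` takes the values: 5.0 → 4.5 → 4.05 → 3.645 → 3.2805

Answer: 3.2805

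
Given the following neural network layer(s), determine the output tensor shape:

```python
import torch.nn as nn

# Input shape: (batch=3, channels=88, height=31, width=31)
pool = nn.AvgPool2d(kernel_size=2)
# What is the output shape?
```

Input: (3, 88, 31, 31) -> Output: (3, 88, 15, 15)

Answer: (3, 88, 15, 15)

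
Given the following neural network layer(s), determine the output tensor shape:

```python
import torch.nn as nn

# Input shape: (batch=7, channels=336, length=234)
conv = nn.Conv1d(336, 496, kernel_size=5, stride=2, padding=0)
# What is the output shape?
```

Input: (7, 336, 234) -> Output: (7, 496, 115)

Answer: (7, 496, 115)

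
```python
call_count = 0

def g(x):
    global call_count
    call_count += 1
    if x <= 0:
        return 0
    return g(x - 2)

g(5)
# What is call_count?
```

Linear recursion stepping by 2: 4 calls from x=5 down to ≤0.

Answer: 4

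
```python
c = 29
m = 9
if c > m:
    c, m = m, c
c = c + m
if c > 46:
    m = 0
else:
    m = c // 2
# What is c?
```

Trace:
`c = 29` → c = 29
`m = 9` → m = 9
`if c > m: ...` → c > m is True → c = 9; m = 29
`c = c + m` → c = 38
`if c > 46: ...` → c > 46 is False, take else branch → m = 19
So c = 38

Answer: 38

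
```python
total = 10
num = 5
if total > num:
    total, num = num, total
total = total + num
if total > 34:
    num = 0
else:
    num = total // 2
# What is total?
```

Trace:
`total = 10` → total = 10
`num = 5` → num = 5
`if total > num: ...` → total > num is True → total = 5; num = 10
`total = total + num` → total = 15
`if total > 34: ...` → total > 34 is False, take else branch → num = 7
So total = 15

Answer: 15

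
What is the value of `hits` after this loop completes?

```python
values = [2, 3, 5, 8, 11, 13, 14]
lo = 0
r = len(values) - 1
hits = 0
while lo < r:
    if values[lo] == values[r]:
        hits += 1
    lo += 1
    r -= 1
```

Count matching pairs from ends
`hits` takes the values: 0

Answer: 0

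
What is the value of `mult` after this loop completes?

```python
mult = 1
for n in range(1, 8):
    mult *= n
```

7! = 5040
`mult` takes the values: 1 → 2 → 6 → 24 → 120 → 720 → 5040

Answer: 5040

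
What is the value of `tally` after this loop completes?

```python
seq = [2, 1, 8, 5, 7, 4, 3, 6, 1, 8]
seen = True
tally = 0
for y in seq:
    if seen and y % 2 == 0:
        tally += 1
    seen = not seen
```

Count even values at even positions
`tally` takes the values: 0 → 1 → 2

Answer: 2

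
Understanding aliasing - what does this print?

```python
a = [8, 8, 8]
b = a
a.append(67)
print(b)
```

Key concept: basic list aliasing.
Step by step:
`a = [8, 8, 8]` → a = [8, 8, 8]
`b = a` → b = [8, 8, 8] (same object as a)
`a.append(67)` → a = [8, 8, 8, 67] (same object as b); b = [8, 8, 8, 67] (same object as a)
`print(b)` → prints [8, 8, 8, 67]

Answer: [8, 8, 8, 67]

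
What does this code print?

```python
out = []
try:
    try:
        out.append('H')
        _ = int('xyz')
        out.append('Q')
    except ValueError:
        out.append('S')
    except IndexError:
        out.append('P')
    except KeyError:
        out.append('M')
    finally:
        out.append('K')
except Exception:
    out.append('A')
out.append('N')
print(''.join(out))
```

Execution trace: 'H' (inner try body) → 'S' (inner except ValueError) → 'K' (inner finally) → 'N' (after the try/except). Output: HSKN

Answer: HSKN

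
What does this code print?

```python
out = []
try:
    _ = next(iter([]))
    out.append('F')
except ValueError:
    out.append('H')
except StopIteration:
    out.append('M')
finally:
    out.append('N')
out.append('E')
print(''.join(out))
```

Execution trace: 'M' (except StopIteration) → 'N' (finally) → 'E' (after the try/except). Output: MNE

Answer: MNE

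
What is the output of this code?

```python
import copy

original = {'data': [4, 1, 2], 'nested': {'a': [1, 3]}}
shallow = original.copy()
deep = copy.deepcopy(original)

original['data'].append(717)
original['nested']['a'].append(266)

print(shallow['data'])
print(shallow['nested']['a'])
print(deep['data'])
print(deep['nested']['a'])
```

Key concept: comparing shallow vs deep copy.
Step by step:
`original = {'data': [4, 1, 2], 'nested': {'a': [1, 3]}}` → original = {'data': [4, 1, 2], 'nested': {'a': [1, 3]}}
`shallow = original.copy()` → shallow = {'data': [4, 1, 2], 'nested': {'a': [1, 3]}}
`deep = copy.deepcopy(original)` → deep = {'data': [4, 1, 2], 'nested': {'a': [1, 3]}}
`original['data'].append(717)` → original = {'data': [4, 1, 2, 717], 'nested': {'a': [1, 3]}}; shallow = {'data': [4, 1, 2, 717], 'nested': {'a': [1, 3]}}
`original['nested']['a'].append(266)` → original = {'data': [4, 1, 2, 717], 'nested': {'a': [1, 3, 266]}}; shallow = {'data': [4, 1, 2, 717], 'nested': {'a': [1, 3, 266]}}
`print(shallow['data'])` → prints [4, 1, 2, 717]
`print(shallow['nested']['a'])` → prints [1, 3, 266]
`print(deep['data'])` → prints [4, 1, 2]
`print(deep['nested']['a'])` → prints [1, 3]

Answer:
[4, 1, 2, 717]
[1, 3, 266]
[4, 1, 2]
[1, 3]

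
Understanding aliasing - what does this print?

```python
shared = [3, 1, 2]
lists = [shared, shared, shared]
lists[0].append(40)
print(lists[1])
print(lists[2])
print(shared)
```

Key concept: list of same reference.
Step by step:
`shared = [3, 1, 2]` → shared = [3, 1, 2]
`lists = [shared, shared, shared]` → lists = [[3, 1, 2], [3, 1, 2], [3, 1, 2]]
`lists[0].append(40)` → shared = [3, 1, 2, 40]; lists = [[3, 1, 2, 40], [3, 1, 2, 40], [3, 1, 2, 40]]
`print(lists[1])` → prints [3, 1, 2, 40]
`print(lists[2])` → prints [3, 1, 2, 40]
`print(shared)` → prints [3, 1, 2, 40]

Answer:
[3, 1, 2, 40]
[3, 1, 2, 40]
[3, 1, 2, 40]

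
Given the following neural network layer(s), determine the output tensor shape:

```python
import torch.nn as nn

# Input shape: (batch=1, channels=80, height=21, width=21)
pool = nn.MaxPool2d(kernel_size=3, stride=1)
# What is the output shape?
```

Input: (1, 80, 21, 21) -> Output: (1, 80, 19, 19)

Answer: (1, 80, 19, 19)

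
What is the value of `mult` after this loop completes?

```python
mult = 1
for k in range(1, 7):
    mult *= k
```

6! = 720
`mult` takes the values: 1 → 2 → 6 → 24 → 120 → 720

Answer: 720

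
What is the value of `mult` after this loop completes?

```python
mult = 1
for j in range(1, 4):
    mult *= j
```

3! = 6
`mult` takes the values: 1 → 2 → 6

Answer: 6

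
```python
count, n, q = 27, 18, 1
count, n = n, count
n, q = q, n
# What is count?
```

Trace:
`count, n, q = 27, 18, 1` → count = 27; n = 18; q = 1
`count, n = n, count` → count = 18; n = 27
`n, q = q, n` → n = 1; q = 27
So count = 18

Answer: 18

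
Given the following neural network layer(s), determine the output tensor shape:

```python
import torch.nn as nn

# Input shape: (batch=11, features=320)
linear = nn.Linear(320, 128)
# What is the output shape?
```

Input: (11, 320) -> Output: (11, 128)

Answer: (11, 128)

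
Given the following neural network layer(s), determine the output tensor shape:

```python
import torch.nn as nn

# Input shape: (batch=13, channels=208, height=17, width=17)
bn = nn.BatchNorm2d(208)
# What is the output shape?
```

Input: (13, 208, 17, 17) -> Output: (13, 208, 17, 17)

Answer: (13, 208, 17, 17)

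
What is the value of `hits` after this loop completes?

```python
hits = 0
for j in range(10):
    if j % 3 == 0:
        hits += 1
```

Count numbers divisible by 3 in range(10)
`hits` takes the values: 0 → 1 → 2 → 3 → 4

Answer: 4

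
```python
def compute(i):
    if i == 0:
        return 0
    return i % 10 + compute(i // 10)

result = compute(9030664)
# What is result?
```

Sum of digits of 9030664: 4 + 6 + 6 + 0 + 3 + 0 + 9 = 28

Answer: 28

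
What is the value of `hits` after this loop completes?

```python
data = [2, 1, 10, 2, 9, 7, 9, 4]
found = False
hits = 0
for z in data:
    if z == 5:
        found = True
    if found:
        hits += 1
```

Count elements after first 5 in [2, 1, 10, 2, 9, 7, 9, 4]
`hits` takes the values: 0

Answer: 0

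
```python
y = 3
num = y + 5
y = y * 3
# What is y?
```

Trace:
`y = 3` → y = 3
`num = y + 5` → num = 8
`y = y * 3` → y = 9
So y = 9

Answer: 9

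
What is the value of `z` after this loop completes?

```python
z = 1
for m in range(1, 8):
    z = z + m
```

Start at 1, add 1 through 7
`z` takes the values: 1 → 2 → 4 → 7 → 11 → 16 → 22 → 29

Answer: 29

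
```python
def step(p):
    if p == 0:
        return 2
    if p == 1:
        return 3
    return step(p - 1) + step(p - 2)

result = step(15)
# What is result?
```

Build up from base cases: step(0)=2, step(1)=3, step(2)=5, step(3)=8, step(4)=13, step(5)=21, step(6)=34, ..., step(15)=2584

Answer: 2584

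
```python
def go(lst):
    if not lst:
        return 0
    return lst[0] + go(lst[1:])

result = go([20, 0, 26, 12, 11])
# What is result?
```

20 + 0 + 26 + 12 + 11 + 0 = 69

Answer: 69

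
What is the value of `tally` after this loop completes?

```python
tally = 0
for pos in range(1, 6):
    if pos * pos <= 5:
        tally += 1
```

Count numbers where pos² ≤ 5
`tally` takes the values: 0 → 1 → 2

Answer: 2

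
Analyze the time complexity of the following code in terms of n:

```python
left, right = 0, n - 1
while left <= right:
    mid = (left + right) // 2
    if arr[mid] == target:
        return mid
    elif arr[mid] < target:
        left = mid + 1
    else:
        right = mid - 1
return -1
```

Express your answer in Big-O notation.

This is Binary search in a sorted array. Time complexity: O(log n).

Answer: O(log n)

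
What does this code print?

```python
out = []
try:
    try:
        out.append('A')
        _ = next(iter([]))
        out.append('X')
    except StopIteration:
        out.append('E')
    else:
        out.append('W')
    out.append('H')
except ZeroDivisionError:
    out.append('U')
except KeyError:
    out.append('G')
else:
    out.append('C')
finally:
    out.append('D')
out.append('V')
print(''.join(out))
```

Execution trace: 'A' (inner try body) → 'E' (inner except StopIteration) → 'H' (try body, no exception) → 'C' (else) → 'D' (finally) → 'V' (after the try/except). Output: AEHCDV

Answer: AEHCDV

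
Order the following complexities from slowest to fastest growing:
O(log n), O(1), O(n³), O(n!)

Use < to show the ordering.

Ordered by growth rate: O(1) < O(log n) < O(n³) < O(n!)

Answer: O(1) < O(log n) < O(n³) < O(n!)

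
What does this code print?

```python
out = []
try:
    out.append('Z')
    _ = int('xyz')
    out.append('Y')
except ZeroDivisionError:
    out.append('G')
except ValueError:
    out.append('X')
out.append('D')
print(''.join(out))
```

Execution trace: 'Z' (try body) → 'X' (except ValueError) → 'D' (after the try/except). Output: ZXD

Answer: ZXD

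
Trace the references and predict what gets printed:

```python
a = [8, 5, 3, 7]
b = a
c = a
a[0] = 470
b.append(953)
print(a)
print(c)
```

Key concept: multiple aliases.
Step by step:
`a = [8, 5, 3, 7]` → a = [8, 5, 3, 7]
`b = a` → b = [8, 5, 3, 7] (same object as a)
`c = a` → c = [8, 5, 3, 7] (same object as a, b)
`a[0] = 470` → a = [470, 5, 3, 7] (same object as b, c); b = [470, 5, 3, 7] (same object as a, c); c = [470, 5, 3, 7] (same object as a, b)
`b.append(953)` → a = [470, 5, 3, 7, 953] (same object as b, c); b = [470, 5, 3, 7, 953] (same object as a, c); c = [470, 5, 3, 7, 953] (same object as a, b)
`print(a)` → prints [470, 5, 3, 7, 953]
`print(c)` → prints [470, 5, 3, 7, 953]

Answer:
[470, 5, 3, 7, 953]
[470, 5, 3, 7, 953]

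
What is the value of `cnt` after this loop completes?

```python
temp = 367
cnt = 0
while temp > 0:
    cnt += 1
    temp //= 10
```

Count digits by repeated division by 10
`cnt` takes the values: 0 → 1 → 2 → 3

Answer: 3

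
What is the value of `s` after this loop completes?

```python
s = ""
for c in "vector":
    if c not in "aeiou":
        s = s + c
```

Remove vowels from 'vector'
`s` takes the values: "" → "v" → "vc" → "vct" → "vctr"

Answer: "vctr"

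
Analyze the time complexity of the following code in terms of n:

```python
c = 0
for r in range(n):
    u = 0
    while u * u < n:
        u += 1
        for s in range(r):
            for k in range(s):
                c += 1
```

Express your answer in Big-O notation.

Each loop level contributes: n × √n × n × n. Multiplying the contributions gives O(n^3√n).

Answer: O(n^3√n)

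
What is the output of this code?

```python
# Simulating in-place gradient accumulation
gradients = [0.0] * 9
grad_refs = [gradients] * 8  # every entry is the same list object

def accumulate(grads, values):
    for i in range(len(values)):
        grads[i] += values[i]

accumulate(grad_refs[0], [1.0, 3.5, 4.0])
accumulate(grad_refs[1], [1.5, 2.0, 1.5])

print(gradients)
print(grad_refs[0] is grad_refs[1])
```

Key concept: gradient accumulation aliasing.
Step by step:
`gradients = [0.0] * 9` → gradients = [0.0, 0.0, 0.0, 0.0, 0.0, 0.0, 0.0, 0.0, 0.0]
`grad_refs = [gradients] * 8` → grad_refs = [[0.0, 0.0, 0.0, 0.0, 0.0, 0.0, 0.0, 0.0, 0.0], [0.0, 0.0, 0.0, 0.0, 0.0, 0.0, 0.0, 0.0, 0.0], [0.0, 0.0, 0.0, 0.0, 0.0, 0.0, 0.0, 0.0, 0.0], [0.0, 0.0, 0.0, 0.0, 0.0, 0.0, 0.0, 0.0, 0.0], [0.0, 0.0, 0.0, 0.0, 0.0, 0.0, 0.0, 0.0, 0.0], [0.0, 0.0, 0.0, 0.0, 0.0, 0.0, 0.0, 0.0, 0.0], [0.0, 0.0, 0.0, 0.0, 0.0, 0.0, 0.0, 0.0, 0.0], [0.0, 0.0, 0.0, 0.0, 0.0, 0.0, 0.0, 0.0, 0.0]]
`accumulate(grad_refs[0], [1.0, 3.5, 4.0])` → gradients = [1.0, 3.5, 4.0, 0.0, 0.0, 0.0, 0.0, 0.0, 0.0]; grad_refs = [[1.0, 3.5, 4.0, 0.0, 0.0, 0.0, 0.0, 0.0, 0.0], [1.0, 3.5, 4.0, 0.0, 0.0, 0.0, 0.0, 0.0, 0.0], [1.0, 3.5, 4.0, 0.0, 0.0, 0.0, 0.0, 0.0, 0.0], [1.0, 3.5, 4.0, 0.0, 0.0, 0.0, 0.0, 0.0, 0.0], [1.0, 3.5, 4.0, 0.0, 0.0, 0.0, 0.0, 0.0, 0.0], [1.0, 3.5, 4.0, 0.0, 0.0, 0.0, 0.0, 0.0, 0.0], [1.0, 3.5, 4.0, 0.0, 0.0, 0.0, 0.0, 0.0, 0.0], [1.0, 3.5, 4.0, 0.0, 0.0, 0.0, 0.0, 0.0, 0.0]]
`accumulate(grad_refs[1], [1.5, 2.0, 1.5])` → gradients = [2.5, 5.5, 5.5, 0.0, 0.0, 0.0, 0.0, 0.0, 0.0]; grad_refs = [[2.5, 5.5, 5.5, 0.0, 0.0, 0.0, 0.0, 0.0, 0.0], [2.5, 5.5, 5.5, 0.0, 0.0, 0.0, 0.0, 0.0, 0.0], [2.5, 5.5, 5.5, 0.0, 0.0, 0.0, 0.0, 0.0, 0.0], [2.5, 5.5, 5.5, 0.0, 0.0, 0.0, 0.0, 0.0, 0.0], [2.5, 5.5, 5.5, 0.0, 0.0, 0.0, 0.0, 0.0, 0.0], [2.5, 5.5, 5.5, 0.0, 0.0, 0.0, 0.0, 0.0, 0.0], [2.5, 5.5, 5.5, 0.0, 0.0, 0.0, 0.0, 0.0, 0.0], [2.5, 5.5, 5.5, 0.0, 0.0, 0.0, 0.0, 0.0, 0.0]]
`print(gradients)` → prints [2.5, 5.5, 5.5, 0.0, 0.0, 0.0, 0.0, 0.0, 0.0]
`print(grad_refs[0] is grad_refs[1])` → prints True

Answer:
[2.5, 5.5, 5.5, 0.0, 0.0, 0.0, 0.0, 0.0, 0.0]
True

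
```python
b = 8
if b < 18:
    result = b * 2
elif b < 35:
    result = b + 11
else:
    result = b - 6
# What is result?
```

Trace:
`b = 8` → b = 8
`if b < 18: ...` → b < 18 is True → result = 16
So result = 16

Answer: 16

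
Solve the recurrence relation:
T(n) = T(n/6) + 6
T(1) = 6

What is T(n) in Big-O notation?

Each step divides n by 6 and adds 6. After log_6(n) steps we reach T(1)=6. So T(n) = 6·log_6(n) + 6 = O(log n).

Answer: O(log n)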